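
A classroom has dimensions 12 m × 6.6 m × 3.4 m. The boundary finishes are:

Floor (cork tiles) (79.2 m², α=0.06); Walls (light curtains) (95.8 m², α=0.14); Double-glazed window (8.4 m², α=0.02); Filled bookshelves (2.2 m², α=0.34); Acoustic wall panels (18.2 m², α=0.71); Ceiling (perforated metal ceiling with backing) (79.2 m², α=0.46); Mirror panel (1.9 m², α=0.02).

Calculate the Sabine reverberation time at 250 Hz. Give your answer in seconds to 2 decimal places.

A = Σ Sᵢαᵢ = 79.2·0.06 + 95.8·0.14 + 8.4·0.02 + 2.2·0.34 + 18.2·0.71 + 79.2·0.46 + 1.9·0.02 = 68.472 sabins.
V = 12·6.6·3.4 = 269.28 m³.
Sabine: RT60 = 0.161 × 269.28 / 68.472 = 0.63 s.

0.63 sec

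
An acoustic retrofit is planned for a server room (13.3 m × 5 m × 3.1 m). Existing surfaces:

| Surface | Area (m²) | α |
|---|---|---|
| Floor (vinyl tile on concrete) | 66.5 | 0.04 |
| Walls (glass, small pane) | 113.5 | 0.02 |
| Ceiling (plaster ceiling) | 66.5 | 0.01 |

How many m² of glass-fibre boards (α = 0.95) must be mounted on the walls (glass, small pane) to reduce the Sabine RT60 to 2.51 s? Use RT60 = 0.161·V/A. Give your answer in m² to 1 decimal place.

8.2

Equivalent absorption area: A₁ = 66.5×0.04 + 113.5×0.02 + 66.5×0.01 = 5.595 m².
Required A₂ = 0.161·206.15/2.51 = 13.223 sabins.
Absorption to add: 13.223 − 5.595 = 7.628 sabins.
Net gain per m²: Δα = 0.95 − 0.02 = 0.93.
Panel area = 7.628 / 0.93 = 8.2 m².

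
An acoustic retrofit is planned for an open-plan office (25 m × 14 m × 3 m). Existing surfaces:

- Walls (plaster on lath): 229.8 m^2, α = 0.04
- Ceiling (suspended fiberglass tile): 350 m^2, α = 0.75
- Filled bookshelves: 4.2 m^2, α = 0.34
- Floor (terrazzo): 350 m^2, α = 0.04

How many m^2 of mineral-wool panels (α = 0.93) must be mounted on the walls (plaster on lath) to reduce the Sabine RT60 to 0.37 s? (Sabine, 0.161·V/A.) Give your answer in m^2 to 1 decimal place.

190.8

A₁ = Σ Sᵢαᵢ = 229.8*0.04 + 350*0.75 + 4.2*0.34 + 350*0.04 = 287.120 sabins.
Required A₂ = 0.161·1050/0.37 = 456.892 sabins.
ΔA needed = 456.892 − 287.120 = 169.772 sabins.
Each m^2 of panel replacing the walls (plaster on lath) adds (0.93 − 0.04) = 0.89 sabins.
Panel area = 169.772 / 0.89 = 190.8 m^2.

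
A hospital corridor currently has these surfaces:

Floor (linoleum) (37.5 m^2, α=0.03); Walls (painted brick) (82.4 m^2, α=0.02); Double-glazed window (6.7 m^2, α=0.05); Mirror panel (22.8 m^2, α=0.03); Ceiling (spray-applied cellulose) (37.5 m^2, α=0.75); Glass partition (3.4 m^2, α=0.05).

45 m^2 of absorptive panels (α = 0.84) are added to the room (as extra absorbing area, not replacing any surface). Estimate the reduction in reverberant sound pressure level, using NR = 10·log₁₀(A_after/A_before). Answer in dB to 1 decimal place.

3.4 dB

Summing Sᵢαᵢ: 1.125 + 1.648 + 0.335 + 0.684 + 28.125 + 0.170 → A_before = 32.087 sabins.
Added absorption = 45 × 0.84 = 37.800 sabins.
A_after = 32.087 + 37.800 = 69.887 sabins.
NR = 10·log₁₀(69.887/32.087) = 3.4 dB.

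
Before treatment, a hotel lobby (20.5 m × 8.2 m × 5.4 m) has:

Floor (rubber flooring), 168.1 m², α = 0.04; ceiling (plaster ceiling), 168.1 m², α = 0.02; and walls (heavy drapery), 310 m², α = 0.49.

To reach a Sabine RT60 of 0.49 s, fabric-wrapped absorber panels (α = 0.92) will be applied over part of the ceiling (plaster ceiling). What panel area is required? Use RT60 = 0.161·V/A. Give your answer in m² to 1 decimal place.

A₁ = Σ Sᵢαᵢ = 168.1·0.04 + 168.1·0.02 + 310·0.49 = 161.986 sabins.
Required A₂ = 0.161·907.74/0.49 = 298.257 sabins.
ΔA needed = 298.257 − 161.986 = 136.271 sabins.
Net gain per m²: Δα = 0.92 − 0.02 = 0.90.
Area = ΔA/Δα = 136.271/0.90 = 151.4 m².

151.4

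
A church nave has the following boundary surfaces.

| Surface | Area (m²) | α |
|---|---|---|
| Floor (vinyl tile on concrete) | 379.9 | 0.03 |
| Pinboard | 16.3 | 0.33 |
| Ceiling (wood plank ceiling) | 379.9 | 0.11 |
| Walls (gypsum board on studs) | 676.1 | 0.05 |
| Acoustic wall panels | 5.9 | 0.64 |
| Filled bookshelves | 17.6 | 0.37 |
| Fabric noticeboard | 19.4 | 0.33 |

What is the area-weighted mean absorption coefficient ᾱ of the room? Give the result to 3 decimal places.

0.073

Total surface area S = 1495.1 m².
A = 379.9×0.03 + 16.3×0.33 + 379.9×0.11 + 676.1×0.05 + 5.9×0.64 + 17.6×0.37 + 19.4×0.33 = 109.060 sabins.
ᾱ = A/S = 0.073.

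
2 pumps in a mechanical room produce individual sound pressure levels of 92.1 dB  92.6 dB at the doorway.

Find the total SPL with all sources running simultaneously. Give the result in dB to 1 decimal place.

Σ 10^(Lᵢ/10) = 3.442e+09.
Back to dB: 10·log₁₀ Σ = 95.4 dB.

95.4 dB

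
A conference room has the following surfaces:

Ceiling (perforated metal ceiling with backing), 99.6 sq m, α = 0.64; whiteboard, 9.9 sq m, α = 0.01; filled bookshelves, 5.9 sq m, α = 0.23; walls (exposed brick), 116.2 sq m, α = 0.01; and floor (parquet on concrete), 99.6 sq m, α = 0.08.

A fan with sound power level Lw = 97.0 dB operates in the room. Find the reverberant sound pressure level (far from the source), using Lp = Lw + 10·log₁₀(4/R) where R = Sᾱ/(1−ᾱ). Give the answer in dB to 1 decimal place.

A = 74.330 sabins; S = 331.2 sq m.
ᾱ = 74.330/331.2 = 0.2244; R = Sᾱ/(1−ᾱ) = 74.330/(1−0.2244) = 95.835 sq m.
Lp = 97.0 + 10·log₁₀(4/95.835) = 97.0 + (-13.79) = 83.2 dB.

83.2 dB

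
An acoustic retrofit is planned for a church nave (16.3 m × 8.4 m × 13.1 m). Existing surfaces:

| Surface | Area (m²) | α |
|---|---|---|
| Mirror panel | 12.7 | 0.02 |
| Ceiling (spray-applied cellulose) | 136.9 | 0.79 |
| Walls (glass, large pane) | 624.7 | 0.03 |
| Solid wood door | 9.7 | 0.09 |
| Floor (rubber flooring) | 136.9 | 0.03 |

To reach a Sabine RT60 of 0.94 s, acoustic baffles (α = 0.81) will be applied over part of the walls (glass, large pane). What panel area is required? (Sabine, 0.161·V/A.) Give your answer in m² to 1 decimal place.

224.5

Total absorption A₁ = 12.7*0.02 + 136.9*0.79 + 624.7*0.03 + 9.7*0.09 + 136.9*0.03
  = 0.254 + 108.151 + 18.741 + 0.873 + 4.107 = 132.126 m² sabins.
V = 1793.652 m³. Target absorption A₂ = 0.161 × 1793.652 / 0.94 = 307.211 sabins.
Absorption to add: 307.211 − 132.126 = 175.085 sabins.
Net gain per m²: Δα = 0.81 − 0.03 = 0.78.
Panel area = 175.085 / 0.78 = 224.5 m².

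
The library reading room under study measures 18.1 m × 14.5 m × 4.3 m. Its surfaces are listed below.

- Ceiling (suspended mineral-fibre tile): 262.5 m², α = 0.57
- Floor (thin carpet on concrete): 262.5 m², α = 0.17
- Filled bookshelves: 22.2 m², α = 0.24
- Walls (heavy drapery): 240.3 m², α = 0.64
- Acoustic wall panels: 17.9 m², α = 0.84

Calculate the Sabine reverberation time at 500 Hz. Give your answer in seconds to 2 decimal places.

Summing Sᵢαᵢ: 149.625 + 44.625 + 5.328 + 153.792 + 15.036 → A = 368.406 sabins.
Volume V = 18.1 × 14.5 × 4.3 = 1128.535 m³.
Sabine: RT60 = 0.161 × 1128.535 / 368.406 = 0.49 s.

0.49 seconds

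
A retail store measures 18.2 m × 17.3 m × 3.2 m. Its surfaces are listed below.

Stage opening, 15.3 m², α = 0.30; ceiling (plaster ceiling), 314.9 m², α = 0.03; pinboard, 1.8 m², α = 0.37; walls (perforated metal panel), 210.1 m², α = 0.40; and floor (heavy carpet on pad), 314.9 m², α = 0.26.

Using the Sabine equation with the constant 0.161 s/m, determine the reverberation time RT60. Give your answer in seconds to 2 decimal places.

0.90 s

Equivalent absorption area: A = 15.3×0.30 + 314.9×0.03 + 1.8×0.37 + 210.1×0.40 + 314.9×0.26 = 180.617 m².
V = 18.2·17.3·3.2 = 1007.552 m³.
T = 0.161 V/A = 0.161·1007.552/180.617 = 0.90 s.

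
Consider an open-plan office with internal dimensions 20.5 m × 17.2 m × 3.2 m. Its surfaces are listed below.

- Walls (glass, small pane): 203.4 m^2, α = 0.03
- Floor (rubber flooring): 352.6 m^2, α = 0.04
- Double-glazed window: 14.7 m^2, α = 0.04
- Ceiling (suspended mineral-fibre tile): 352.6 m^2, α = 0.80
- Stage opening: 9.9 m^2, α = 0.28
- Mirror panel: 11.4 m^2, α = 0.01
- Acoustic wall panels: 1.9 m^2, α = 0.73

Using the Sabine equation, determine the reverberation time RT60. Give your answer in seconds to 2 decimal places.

Total absorption A = 203.4×0.03 + 352.6×0.04 + 14.7×0.04 + 352.6×0.80 + 9.9×0.28 + 11.4×0.01 + 1.9×0.73
  = 6.102 + 14.104 + 0.588 + 282.080 + 2.772 + 0.114 + 1.387 = 307.147 m^2 sabins.
Room volume: 1128.32 m³.
RT60 = 0.161 · V / A = 0.161 × 1128.32 / 307.147 = 0.59 s.

0.59 s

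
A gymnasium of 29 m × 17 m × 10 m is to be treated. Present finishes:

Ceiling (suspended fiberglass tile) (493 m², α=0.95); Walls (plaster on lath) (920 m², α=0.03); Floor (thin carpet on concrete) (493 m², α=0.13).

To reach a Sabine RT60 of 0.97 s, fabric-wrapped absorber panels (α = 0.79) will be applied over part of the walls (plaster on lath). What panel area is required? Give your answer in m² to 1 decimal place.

Equivalent absorption area: A₁ = 493·0.95 + 920·0.03 + 493·0.13 = 560.040 m².
V = 4930 m³. Target absorption A₂ = 0.161 × 4930 / 0.97 = 818.278 sabins.
Absorption to add: 818.278 − 560.040 = 258.238 sabins.
Each m² of panel replacing the walls (plaster on lath) adds (0.79 − 0.03) = 0.76 sabins.
Panel area = 258.238 / 0.76 = 339.8 m².

339.8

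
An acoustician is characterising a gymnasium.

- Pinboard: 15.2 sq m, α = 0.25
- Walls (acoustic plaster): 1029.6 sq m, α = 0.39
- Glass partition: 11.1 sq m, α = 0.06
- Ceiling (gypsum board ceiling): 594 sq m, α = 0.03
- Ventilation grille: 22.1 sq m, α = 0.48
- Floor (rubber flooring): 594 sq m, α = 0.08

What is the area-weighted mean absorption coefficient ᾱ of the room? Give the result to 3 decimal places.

Total surface area S = 2266.0 sq m.
Weighted sum Σ Sα = 481.958.
ᾱ = 481.958 / 2266.0 = 0.213.

0.213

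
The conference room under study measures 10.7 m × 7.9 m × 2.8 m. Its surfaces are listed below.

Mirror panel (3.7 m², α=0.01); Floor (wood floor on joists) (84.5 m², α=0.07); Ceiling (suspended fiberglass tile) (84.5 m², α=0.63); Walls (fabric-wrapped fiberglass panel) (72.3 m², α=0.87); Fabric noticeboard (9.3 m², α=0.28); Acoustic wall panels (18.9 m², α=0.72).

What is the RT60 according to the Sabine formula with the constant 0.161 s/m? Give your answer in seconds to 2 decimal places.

0.28 s

A = Σ Sᵢαᵢ = 3.7*0.01 + 84.5*0.07 + 84.5*0.63 + 72.3*0.87 + 9.3*0.28 + 18.9*0.72 = 138.300 sabins.
V = 10.7·7.9·2.8 = 236.684 m³.
Sabine: RT60 = 0.161 × 236.684 / 138.300 = 0.28 s.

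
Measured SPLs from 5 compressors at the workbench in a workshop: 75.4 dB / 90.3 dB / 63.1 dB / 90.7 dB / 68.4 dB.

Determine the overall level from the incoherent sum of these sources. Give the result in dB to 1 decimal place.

93.6 dB

Σ 10^(Lᵢ/10) = 2.29e+09.
L_total = 10·log₁₀(2.29e+09) = 93.6 dB.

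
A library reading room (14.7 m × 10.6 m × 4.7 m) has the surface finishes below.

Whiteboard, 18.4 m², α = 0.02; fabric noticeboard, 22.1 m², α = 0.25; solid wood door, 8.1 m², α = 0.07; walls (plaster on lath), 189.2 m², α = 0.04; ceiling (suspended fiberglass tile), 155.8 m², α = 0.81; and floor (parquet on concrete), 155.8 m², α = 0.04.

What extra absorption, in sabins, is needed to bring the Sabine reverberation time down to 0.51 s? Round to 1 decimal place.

84.7 sabins

Summing Sᵢαᵢ: 0.368 + 5.525 + 0.567 + 7.568 + 126.198 + 6.232 → A₁ = 146.458 sabins.
Target A₂ = 0.161·732.354/0.51 = 231.194 sabins (V = 732.354 m³).
ΔA = A₂ − A₁ = 231.194 − 146.458 = 84.7 sabins.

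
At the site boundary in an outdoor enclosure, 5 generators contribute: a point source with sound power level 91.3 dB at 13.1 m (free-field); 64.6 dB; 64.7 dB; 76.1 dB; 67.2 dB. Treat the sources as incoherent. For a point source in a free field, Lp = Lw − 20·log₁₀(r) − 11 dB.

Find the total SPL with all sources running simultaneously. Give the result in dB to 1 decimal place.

Source at 13.1 m: Lp = 91.3 − 20·log₁₀(13.1) − 11 = 58.0 dB.
Sum in the linear (power) domain: Σ 10^(Lᵢ/10) = 10^(58.0/10) + 10^(64.6/10) + 10^(64.7/10) + 10^(76.1/10) + 10^(67.2/10) = 5.245e+07.
Combined level = 10 log₁₀(5.245e+07) = 77.2 dB.

77.2 dB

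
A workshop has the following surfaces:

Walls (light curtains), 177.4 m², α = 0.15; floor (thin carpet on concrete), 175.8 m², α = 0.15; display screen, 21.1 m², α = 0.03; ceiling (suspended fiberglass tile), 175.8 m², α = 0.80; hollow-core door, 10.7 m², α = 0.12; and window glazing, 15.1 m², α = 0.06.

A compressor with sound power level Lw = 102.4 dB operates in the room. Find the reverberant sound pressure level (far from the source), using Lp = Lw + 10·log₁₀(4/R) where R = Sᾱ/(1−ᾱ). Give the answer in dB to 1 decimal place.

A = 196.443 sabins; S = 575.9 m².
ᾱ = 196.443/575.9 = 0.3411; R = Sᾱ/(1−ᾱ) = 196.443/(1−0.3411) = 298.138 m².
Lp = Lw + 10 log₁₀(4/R) = 102.4 -18.72 = 83.7 dB.

83.7 dB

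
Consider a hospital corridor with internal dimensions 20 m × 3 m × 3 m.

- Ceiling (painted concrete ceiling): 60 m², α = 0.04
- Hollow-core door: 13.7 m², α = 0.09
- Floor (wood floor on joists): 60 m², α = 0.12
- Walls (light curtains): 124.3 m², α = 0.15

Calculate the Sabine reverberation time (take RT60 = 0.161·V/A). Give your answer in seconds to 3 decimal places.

0.983 s

Equivalent absorption area: A = 60·0.04 + 13.7·0.09 + 60·0.12 + 124.3·0.15 = 29.478 m².
V = 20·3·3 = 180 m³.
RT60 = 0.161 · V / A = 0.161 × 180 / 29.478 = 0.983 s.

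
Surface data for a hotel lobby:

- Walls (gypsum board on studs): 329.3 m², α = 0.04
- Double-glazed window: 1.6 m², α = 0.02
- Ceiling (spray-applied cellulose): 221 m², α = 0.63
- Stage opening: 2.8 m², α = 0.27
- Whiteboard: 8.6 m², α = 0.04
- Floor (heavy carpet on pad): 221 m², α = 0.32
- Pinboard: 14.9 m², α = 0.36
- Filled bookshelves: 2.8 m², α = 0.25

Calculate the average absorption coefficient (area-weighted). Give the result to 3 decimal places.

0.287

Total surface area S = 802.0 m².
A = 329.3*0.04 + 1.6*0.02 + 221*0.63 + 2.8*0.27 + 8.6*0.04 + 221*0.32 + 14.9*0.36 + 2.8*0.25 = 230.318 sabins.
ᾱ = 230.318 / 802.0 = 0.287.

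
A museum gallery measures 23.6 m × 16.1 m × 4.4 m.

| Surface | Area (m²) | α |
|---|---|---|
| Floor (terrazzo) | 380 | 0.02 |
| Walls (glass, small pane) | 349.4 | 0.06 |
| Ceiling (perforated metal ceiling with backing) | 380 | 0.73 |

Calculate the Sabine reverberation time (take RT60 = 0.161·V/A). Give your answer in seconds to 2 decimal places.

Total absorption A = 380·0.02 + 349.4·0.06 + 380·0.73
  = 7.600 + 20.964 + 277.400 = 305.964 m² sabins.
Volume V = 23.6 × 16.1 × 4.4 = 1671.824 m³.
Sabine: RT60 = 0.161 × 1671.824 / 305.964 = 0.88 s.

0.88 s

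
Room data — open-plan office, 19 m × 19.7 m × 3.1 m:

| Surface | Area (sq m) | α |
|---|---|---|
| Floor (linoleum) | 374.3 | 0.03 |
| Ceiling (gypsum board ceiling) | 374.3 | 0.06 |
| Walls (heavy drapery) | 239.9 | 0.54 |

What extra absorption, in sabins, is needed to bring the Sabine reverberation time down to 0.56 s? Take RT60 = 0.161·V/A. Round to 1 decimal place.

A₁ = Σ Sᵢαᵢ = 374.3·0.03 + 374.3·0.06 + 239.9·0.54 = 163.233 sabins.
Target A₂ = 0.161·1160.33/0.56 = 333.595 sabins (V = 1160.33 m³).
ΔA = A₂ − A₁ = 333.595 − 163.233 = 170.4 sabins.

170.4 sabins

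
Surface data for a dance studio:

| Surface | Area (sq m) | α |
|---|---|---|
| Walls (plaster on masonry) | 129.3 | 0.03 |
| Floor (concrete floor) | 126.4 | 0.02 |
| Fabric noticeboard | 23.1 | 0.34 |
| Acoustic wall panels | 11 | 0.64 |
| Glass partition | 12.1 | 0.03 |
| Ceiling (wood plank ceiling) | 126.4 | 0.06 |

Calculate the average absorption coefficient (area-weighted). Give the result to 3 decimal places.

0.068

Total surface area S = 428.3 sq m.
A = 129.3*0.03 + 126.4*0.02 + 23.1*0.34 + 11*0.64 + 12.1*0.03 + 126.4*0.06 = 29.248 sabins.
ᾱ = A/S = 0.068.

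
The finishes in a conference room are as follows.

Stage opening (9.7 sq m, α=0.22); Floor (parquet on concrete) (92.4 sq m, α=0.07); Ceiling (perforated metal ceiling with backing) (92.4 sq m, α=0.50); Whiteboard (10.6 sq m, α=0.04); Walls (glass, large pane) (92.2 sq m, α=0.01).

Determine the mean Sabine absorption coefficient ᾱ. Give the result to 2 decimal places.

S = Σ Sᵢ = 9.7 + 92.4 + 92.4 + 10.6 + 92.2 = 297.3 sq m.
Weighted sum Σ Sα = 56.148.
ᾱ = 56.148 / 297.3 = 0.19.

0.19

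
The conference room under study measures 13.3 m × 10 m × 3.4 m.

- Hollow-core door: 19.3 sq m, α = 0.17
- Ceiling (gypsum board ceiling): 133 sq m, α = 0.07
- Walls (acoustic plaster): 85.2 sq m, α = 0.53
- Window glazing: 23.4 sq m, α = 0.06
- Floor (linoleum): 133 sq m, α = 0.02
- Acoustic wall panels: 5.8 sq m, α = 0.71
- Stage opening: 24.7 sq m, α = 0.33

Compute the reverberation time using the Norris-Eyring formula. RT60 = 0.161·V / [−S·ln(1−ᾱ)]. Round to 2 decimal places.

Total surface area S = 19.3 + 133 + 85.2 + 23.4 + 133 + 5.8 + 24.7 = 424.4 sq m.
Absorption A = 19.3·0.17 + 133·0.07 + 85.2·0.53 + 23.4·0.06 + 133·0.02 + 5.8·0.71 + 24.7·0.33 = 74.080 sabins.
Mean coefficient ᾱ = A/S = 0.1746.
−S·ln(1−ᾱ) = −424.4 × ln(1 − 0.1746) = 81.437.
V = 13.3 × 10 × 3.4 = 452.2 m³.
RT60 = 0.161 × 452.2 / 81.437 = 0.89 s.

0.89 s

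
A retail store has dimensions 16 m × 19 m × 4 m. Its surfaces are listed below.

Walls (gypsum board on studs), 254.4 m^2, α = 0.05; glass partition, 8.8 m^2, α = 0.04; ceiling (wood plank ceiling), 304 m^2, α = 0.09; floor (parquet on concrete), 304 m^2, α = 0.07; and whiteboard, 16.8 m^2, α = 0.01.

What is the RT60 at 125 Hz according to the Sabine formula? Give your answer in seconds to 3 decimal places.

3.164 s

Summing Sᵢαᵢ: 12.720 + 0.352 + 27.360 + 21.280 + 0.168 → A = 61.880 sabins.
Room volume: 1216 m³.
Sabine: RT60 = 0.161 × 1216 / 61.880 = 3.164 s.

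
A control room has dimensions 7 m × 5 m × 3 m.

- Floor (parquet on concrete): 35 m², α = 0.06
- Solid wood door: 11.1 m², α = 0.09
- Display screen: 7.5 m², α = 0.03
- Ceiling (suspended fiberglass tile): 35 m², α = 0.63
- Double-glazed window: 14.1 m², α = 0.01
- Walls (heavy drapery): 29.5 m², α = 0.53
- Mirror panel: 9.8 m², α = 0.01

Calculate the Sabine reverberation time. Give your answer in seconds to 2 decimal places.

Summing Sᵢαᵢ: 2.100 + 0.999 + 0.225 + 22.050 + 0.141 + 15.635 + 0.098 → A = 41.248 sabins.
Room volume: 105 m³.
RT60 = 0.161 · V / A = 0.161 × 105 / 41.248 = 0.41 s.

0.41 s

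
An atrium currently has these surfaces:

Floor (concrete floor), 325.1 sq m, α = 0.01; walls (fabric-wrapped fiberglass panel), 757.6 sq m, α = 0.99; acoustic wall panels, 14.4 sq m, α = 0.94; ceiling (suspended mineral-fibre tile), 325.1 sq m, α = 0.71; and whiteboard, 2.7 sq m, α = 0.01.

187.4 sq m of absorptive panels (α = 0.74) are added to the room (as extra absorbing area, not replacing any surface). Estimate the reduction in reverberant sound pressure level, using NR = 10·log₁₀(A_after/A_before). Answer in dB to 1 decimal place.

0.6 dB

A_before = Σ Sᵢαᵢ = 325.1×0.01 + 757.6×0.99 + 14.4×0.94 + 325.1×0.71 + 2.7×0.01 = 997.659 sabins.
Treatment contributes 187.4·0.74 = 138.676 sabins.
A_after = 997.659 + 138.676 = 1136.335 sabins.
Reduction = 10 log₁₀(A_after/A_before) = 10 log₁₀(1.1390) = 0.6 dB.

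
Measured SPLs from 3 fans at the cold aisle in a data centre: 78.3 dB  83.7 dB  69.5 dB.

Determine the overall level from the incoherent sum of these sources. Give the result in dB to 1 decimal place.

84.9 dB

Sum in the linear (power) domain: Σ 10^(Lᵢ/10) = 10^(78.3/10) + 10^(83.7/10) + 10^(69.5/10) = 3.109e+08.
Combined level = 10 log₁₀(3.109e+08) = 84.9 dB.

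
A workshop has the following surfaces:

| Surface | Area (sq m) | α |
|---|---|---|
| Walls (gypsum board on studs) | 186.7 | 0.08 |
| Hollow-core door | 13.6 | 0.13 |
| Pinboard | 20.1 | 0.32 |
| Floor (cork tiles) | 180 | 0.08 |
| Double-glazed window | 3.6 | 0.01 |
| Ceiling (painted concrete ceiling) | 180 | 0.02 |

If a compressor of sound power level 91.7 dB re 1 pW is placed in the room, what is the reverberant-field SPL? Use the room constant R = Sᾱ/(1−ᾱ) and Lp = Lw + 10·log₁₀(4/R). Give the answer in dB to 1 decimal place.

81.3 dB

Σ(Sᵢαᵢ) = 186.7·0.08 + 13.6·0.13 + 20.1·0.32 + 180·0.08 + 3.6·0.01 + 180·0.02 = 41.172; total area S = 584.0 sq m.
ᾱ = 0.0705, so room constant R = A/(1−ᾱ) = 44.295 sq m.
Lp = 91.7 + 10·log₁₀(4/44.295) = 91.7 + (-10.44) = 81.3 dB.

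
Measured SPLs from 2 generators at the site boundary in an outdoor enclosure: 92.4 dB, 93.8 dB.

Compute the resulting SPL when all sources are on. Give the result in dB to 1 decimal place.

96.2 dB

Converting to relative power and adding: 10^(92.4/10) + 10^(93.8/10) = 4.137e+09.
Back to dB: 10·log₁₀ Σ = 96.2 dB.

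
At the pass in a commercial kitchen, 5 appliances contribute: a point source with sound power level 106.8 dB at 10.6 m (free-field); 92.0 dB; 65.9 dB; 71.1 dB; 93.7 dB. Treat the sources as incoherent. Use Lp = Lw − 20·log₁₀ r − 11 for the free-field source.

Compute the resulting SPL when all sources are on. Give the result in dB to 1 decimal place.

Source at 10.6 m: Lp = 106.8 − 20·log₁₀(10.6) − 11 = 75.3 dB.
Converting to relative power and adding: 10^(75.3/10) + 10^(92.0/10) + 10^(65.9/10) + 10^(71.1/10) + 10^(93.7/10) = 3.98e+09.
L_total = 10·log₁₀(3.98e+09) = 96.0 dB.

96.0 dB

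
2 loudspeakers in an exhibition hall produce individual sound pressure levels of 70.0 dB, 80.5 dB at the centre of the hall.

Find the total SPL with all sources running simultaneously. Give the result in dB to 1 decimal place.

Converting to relative power and adding: 10^(70.0/10) + 10^(80.5/10) = 1.222e+08.
L_total = 10·log₁₀(1.222e+08) = 80.9 dB.

80.9 dB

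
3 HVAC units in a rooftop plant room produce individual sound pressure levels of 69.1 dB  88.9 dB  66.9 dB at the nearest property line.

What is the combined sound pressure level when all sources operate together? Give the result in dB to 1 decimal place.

Sum in the linear (power) domain: Σ 10^(Lᵢ/10) = 10^(69.1/10) + 10^(88.9/10) + 10^(66.9/10) = 7.893e+08.
L_total = 10·log₁₀(7.893e+08) = 89.0 dB.

89.0 dB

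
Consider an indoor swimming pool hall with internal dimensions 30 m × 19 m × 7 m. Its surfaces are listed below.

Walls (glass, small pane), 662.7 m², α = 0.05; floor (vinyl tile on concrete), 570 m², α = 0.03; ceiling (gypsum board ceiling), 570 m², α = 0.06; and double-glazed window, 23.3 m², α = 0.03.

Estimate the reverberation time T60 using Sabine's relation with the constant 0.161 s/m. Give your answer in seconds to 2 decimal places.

7.55 s

Total absorption A = 662.7*0.05 + 570*0.03 + 570*0.06 + 23.3*0.03
  = 33.135 + 17.100 + 34.200 + 0.699 = 85.134 m² sabins.
V = 30·19·7 = 3990 m³.
T = 0.161 V/A = 0.161·3990/85.134 = 7.55 s.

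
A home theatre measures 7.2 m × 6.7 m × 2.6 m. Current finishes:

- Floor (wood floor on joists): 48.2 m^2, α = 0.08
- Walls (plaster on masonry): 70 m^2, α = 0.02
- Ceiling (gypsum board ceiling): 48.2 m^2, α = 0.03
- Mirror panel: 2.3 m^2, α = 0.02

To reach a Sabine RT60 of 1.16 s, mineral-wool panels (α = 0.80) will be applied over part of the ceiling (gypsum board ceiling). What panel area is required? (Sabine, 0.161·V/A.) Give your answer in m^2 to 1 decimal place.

A₁ = Σ Sᵢαᵢ = 48.2·0.08 + 70·0.02 + 48.2·0.03 + 2.3·0.02 = 6.748 sabins.
V = 125.424 m³. Target absorption A₂ = 0.161 × 125.424 / 1.16 = 17.408 sabins.
Absorption to add: 17.408 − 6.748 = 10.660 sabins.
Each m^2 of panel replacing the ceiling (gypsum board ceiling) adds (0.80 − 0.03) = 0.77 sabins.
Panel area = 10.660 / 0.77 = 13.8 m^2.

13.8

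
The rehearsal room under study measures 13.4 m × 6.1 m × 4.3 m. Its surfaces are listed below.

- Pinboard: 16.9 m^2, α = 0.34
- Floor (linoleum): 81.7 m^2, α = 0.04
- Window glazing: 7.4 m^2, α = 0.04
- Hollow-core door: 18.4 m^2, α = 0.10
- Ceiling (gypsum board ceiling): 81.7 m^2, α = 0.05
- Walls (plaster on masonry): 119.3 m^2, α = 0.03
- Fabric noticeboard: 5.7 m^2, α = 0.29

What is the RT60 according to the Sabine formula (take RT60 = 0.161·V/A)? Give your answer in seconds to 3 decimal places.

A = Σ Sᵢαᵢ = 16.9*0.34 + 81.7*0.04 + 7.4*0.04 + 18.4*0.10 + 81.7*0.05 + 119.3*0.03 + 5.7*0.29 = 20.467 sabins.
V = 13.4·6.1·4.3 = 351.482 m³.
Sabine: RT60 = 0.161 × 351.482 / 20.467 = 2.765 s.

2.765 s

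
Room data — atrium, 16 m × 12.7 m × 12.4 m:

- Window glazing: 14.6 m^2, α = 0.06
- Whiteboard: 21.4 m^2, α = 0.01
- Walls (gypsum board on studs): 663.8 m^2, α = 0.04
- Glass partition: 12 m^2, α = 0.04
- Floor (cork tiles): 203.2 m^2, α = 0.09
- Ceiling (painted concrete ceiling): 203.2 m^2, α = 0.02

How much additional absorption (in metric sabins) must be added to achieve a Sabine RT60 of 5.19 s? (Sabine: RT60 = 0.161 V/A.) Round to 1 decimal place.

Total absorption A₁ = 14.6·0.06 + 21.4·0.01 + 663.8·0.04 + 12·0.04 + 203.2·0.09 + 203.2·0.02
  = 0.876 + 0.214 + 26.552 + 0.480 + 18.288 + 4.064 = 50.474 m^2 sabins.
V = 2519.68 m³. Required absorption A₂ = 0.161 × 2519.68 / 5.19 = 78.163 sabins.
Additional absorption ΔA = 78.163 − 50.474 = 27.7 sabins.

27.7 sabins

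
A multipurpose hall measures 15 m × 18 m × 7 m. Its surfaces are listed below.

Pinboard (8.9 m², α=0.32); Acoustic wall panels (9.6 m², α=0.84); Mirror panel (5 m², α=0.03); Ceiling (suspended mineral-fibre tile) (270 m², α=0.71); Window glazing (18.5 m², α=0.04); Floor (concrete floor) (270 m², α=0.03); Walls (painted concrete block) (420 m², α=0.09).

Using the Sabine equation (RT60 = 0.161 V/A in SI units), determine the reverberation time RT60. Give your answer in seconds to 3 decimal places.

1.220 s

Summing Sᵢαᵢ: 2.848 + 8.064 + 0.150 + 191.700 + 0.740 + 8.100 + 37.800 → A = 249.402 sabins.
Volume V = 15 × 18 × 7 = 1890 m³.
T = 0.161 V/A = 0.161·1890/249.402 = 1.220 s.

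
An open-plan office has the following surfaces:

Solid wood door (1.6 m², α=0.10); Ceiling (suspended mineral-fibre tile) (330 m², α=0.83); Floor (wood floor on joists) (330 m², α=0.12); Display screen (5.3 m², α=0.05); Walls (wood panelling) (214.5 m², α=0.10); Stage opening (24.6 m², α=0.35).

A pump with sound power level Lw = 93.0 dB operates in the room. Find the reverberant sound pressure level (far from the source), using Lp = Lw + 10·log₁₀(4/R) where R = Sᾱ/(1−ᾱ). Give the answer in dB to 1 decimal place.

A = 343.985 sabins; S = 906.0 m².
ᾱ = 0.3797, so room constant R = A/(1−ᾱ) = 554.546 m².
Lp = 93.0 + 10·log₁₀(4/554.546) = 93.0 + (-21.42) = 71.6 dB.

71.6 dB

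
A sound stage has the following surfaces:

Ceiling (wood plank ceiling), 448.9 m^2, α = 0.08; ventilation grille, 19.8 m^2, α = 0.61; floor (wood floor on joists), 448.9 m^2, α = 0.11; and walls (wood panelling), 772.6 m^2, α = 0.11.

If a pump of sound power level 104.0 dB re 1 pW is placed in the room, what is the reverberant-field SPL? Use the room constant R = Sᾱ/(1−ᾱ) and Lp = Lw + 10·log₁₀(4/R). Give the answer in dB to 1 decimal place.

Σ(Sᵢαᵢ) = 448.9×0.08 + 19.8×0.61 + 448.9×0.11 + 772.6×0.11 = 182.355; total area S = 1690.2 m^2.
ᾱ = 0.1079, so room constant R = A/(1−ᾱ) = 204.411 m^2.
Lp = Lw + 10 log₁₀(4/R) = 104.0 -17.08 = 86.9 dB.

86.9 dB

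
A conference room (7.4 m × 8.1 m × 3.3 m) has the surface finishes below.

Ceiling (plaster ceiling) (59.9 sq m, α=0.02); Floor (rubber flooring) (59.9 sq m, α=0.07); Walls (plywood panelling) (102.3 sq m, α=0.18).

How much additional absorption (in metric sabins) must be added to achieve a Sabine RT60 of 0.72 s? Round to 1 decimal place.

20.4 sabins

Total absorption A₁ = 59.9×0.02 + 59.9×0.07 + 102.3×0.18
  = 1.198 + 4.193 + 18.414 = 23.805 sq m sabins.
Target A₂ = 0.161·197.802/0.72 = 44.231 sabins (V = 197.802 m³).
Additional absorption ΔA = 44.231 − 23.805 = 20.4 sabins.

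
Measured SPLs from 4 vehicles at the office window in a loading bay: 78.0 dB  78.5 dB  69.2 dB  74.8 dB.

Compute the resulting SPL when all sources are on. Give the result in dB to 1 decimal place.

82.4 dB

Σ 10^(Lᵢ/10) = 1.724e+08.
Back to dB: 10·log₁₀ Σ = 82.4 dB.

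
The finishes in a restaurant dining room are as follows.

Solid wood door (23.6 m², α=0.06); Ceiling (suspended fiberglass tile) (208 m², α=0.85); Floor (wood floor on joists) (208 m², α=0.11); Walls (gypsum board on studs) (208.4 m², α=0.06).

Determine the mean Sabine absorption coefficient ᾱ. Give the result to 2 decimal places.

0.33

Total surface area S = 648.0 m².
Σ(Sᵢαᵢ) = 23.6*0.06 + 208*0.85 + 208*0.11 + 208.4*0.06 = 213.600.
ᾱ = 213.600 / 648.0 = 0.33.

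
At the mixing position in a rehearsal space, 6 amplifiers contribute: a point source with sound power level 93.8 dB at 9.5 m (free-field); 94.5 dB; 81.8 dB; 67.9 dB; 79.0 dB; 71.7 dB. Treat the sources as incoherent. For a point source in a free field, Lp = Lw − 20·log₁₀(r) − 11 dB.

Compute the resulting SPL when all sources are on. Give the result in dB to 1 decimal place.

Source at 9.5 m: Lp = 93.8 − 20·log₁₀(9.5) − 11 = 63.2 dB.
Σ 10^(Lᵢ/10) = 3.072e+09.
L_total = 10·log₁₀(3.072e+09) = 94.9 dB.

94.9 dB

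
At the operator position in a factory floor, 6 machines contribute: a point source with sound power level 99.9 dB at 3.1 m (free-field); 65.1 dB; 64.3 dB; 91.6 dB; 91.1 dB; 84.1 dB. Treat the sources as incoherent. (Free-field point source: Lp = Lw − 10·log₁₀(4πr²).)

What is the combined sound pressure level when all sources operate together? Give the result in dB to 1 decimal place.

94.9 dB

Source at 3.1 m: Lp = 99.9 − 10·log₁₀(4π·3.1²) = 99.9 − 10·log₁₀(120.763) = 79.1 dB.
Σ 10^(Lᵢ/10) = 3.078e+09.
L_total = 10·log₁₀(3.078e+09) = 94.9 dB.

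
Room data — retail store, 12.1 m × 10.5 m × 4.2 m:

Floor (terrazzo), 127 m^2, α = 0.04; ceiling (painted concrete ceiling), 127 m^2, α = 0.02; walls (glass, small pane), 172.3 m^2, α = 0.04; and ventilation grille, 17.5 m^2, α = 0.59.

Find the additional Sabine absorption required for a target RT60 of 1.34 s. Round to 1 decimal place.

39.3 sabins

Total absorption A₁ = 127×0.04 + 127×0.02 + 172.3×0.04 + 17.5×0.59
  = 5.080 + 2.540 + 6.892 + 10.325 = 24.837 m^2 sabins.
For T = 1.34 s, need A₂ = 0.161·V/T = 0.161·533.61/1.34 = 64.113 sabins.
Shortfall: 64.113 − 24.837 = 39.3 sabins.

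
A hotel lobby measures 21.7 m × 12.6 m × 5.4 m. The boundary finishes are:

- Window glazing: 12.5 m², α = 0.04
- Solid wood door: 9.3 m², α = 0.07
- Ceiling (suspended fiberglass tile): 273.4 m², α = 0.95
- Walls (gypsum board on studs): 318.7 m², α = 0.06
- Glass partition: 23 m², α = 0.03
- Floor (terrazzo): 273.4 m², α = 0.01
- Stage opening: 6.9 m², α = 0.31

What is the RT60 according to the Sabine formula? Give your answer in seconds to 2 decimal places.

Equivalent absorption area: A = 12.5·0.04 + 9.3·0.07 + 273.4·0.95 + 318.7·0.06 + 23·0.03 + 273.4·0.01 + 6.9·0.31 = 285.566 m².
Room volume: 1476.468 m³.
Sabine: RT60 = 0.161 × 1476.468 / 285.566 = 0.83 s.

0.83 s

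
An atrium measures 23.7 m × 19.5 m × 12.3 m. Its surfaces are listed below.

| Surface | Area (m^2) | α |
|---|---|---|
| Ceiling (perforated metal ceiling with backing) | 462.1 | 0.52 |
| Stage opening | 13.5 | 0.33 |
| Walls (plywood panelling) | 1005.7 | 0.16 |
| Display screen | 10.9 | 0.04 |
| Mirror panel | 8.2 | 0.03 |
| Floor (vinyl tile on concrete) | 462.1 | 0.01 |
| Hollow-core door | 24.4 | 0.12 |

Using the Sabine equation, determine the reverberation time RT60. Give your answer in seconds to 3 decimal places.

A = Σ Sᵢαᵢ = 462.1*0.52 + 13.5*0.33 + 1005.7*0.16 + 10.9*0.04 + 8.2*0.03 + 462.1*0.01 + 24.4*0.12 = 413.890 sabins.
V = 23.7·19.5·12.3 = 5684.445 m³.
RT60 = 0.161 · V / A = 0.161 × 5684.445 / 413.890 = 2.211 s.

2.211 seconds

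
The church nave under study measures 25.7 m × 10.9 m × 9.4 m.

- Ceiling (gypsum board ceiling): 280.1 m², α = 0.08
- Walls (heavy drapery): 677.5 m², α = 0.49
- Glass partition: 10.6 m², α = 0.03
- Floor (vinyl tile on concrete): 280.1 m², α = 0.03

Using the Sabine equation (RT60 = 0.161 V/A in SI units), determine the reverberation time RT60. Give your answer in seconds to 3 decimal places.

A = Σ Sᵢαᵢ = 280.1×0.08 + 677.5×0.49 + 10.6×0.03 + 280.1×0.03 = 363.104 sabins.
V = 25.7·10.9·9.4 = 2633.222 m³.
Sabine: RT60 = 0.161 × 2633.222 / 363.104 = 1.168 s.

1.168 s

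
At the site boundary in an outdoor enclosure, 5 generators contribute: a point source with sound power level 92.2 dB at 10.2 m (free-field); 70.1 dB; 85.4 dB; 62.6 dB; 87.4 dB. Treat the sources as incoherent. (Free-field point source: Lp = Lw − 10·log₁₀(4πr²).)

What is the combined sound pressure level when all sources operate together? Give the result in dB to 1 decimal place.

Source at 10.2 m: Lp = 92.2 − 10·log₁₀(4π·10.2²) = 92.2 − 10·log₁₀(1307.405) = 61.0 dB.
Converting to relative power and adding: 10^(61.0/10) + 10^(70.1/10) + 10^(85.4/10) + 10^(62.6/10) + 10^(87.4/10) = 9.096e+08.
Back to dB: 10·log₁₀ Σ = 89.6 dB.

89.6 dB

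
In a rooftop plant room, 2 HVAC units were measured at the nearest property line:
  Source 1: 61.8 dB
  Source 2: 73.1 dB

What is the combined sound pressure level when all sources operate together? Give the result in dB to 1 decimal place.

73.4 dB

Sum in the linear (power) domain: Σ 10^(Lᵢ/10) = 10^(61.8/10) + 10^(73.1/10) = 2.193e+07.
Combined level = 10 log₁₀(2.193e+07) = 73.4 dB.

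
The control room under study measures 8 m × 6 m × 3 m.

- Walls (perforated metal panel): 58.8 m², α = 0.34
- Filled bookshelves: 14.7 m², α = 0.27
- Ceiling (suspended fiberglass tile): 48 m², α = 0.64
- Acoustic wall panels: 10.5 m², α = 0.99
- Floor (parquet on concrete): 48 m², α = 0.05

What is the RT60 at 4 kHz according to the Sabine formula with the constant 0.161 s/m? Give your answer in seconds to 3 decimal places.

0.344 s

A = Σ Sᵢαᵢ = 58.8*0.34 + 14.7*0.27 + 48*0.64 + 10.5*0.99 + 48*0.05 = 67.476 sabins.
V = 8·6·3 = 144 m³.
T = 0.161 V/A = 0.161·144/67.476 = 0.344 s.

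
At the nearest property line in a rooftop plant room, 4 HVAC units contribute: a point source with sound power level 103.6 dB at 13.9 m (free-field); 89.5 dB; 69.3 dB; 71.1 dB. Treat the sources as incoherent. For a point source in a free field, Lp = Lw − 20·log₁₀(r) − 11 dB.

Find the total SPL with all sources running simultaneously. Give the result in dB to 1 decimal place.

89.6 dB

Source at 13.9 m: Lp = 103.6 − 20·log₁₀(13.9) − 11 = 69.7 dB.
Sum in the linear (power) domain: Σ 10^(Lᵢ/10) = 10^(69.7/10) + 10^(89.5/10) + 10^(69.3/10) + 10^(71.1/10) = 9.22e+08.
Combined level = 10 log₁₀(9.22e+08) = 89.6 dB.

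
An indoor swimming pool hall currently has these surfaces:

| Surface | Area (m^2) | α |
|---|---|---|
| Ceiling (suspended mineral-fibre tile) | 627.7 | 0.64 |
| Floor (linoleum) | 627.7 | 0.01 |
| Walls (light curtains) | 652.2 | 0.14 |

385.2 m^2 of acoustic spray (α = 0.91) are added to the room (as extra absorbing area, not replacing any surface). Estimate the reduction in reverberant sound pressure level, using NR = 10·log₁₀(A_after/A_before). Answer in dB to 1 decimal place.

2.3 dB

Total absorption A_before = 627.7·0.64 + 627.7·0.01 + 652.2·0.14
  = 401.728 + 6.277 + 91.308 = 499.313 m^2 sabins.
Treatment contributes 385.2·0.91 = 350.532 sabins.
A_after = 499.313 + 350.532 = 849.845 sabins.
Reduction = 10 log₁₀(A_after/A_before) = 10 log₁₀(1.7020) = 2.3 dB.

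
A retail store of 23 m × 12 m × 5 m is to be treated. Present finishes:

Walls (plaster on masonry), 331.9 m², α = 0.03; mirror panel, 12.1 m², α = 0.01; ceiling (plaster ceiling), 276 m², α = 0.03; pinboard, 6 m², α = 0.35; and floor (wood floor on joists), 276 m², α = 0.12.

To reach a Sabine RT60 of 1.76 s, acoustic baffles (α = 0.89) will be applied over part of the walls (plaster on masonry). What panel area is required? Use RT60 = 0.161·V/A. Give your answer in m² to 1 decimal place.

84.5

Summing Sᵢαᵢ: 9.957 + 0.121 + 8.280 + 2.100 + 33.120 → A₁ = 53.578 sabins.
V = 1380 m³. Target absorption A₂ = 0.161 × 1380 / 1.76 = 126.239 sabins.
ΔA needed = 126.239 − 53.578 = 72.661 sabins.
Net gain per m²: Δα = 0.89 − 0.03 = 0.86.
Panel area = 72.661 / 0.86 = 84.5 m².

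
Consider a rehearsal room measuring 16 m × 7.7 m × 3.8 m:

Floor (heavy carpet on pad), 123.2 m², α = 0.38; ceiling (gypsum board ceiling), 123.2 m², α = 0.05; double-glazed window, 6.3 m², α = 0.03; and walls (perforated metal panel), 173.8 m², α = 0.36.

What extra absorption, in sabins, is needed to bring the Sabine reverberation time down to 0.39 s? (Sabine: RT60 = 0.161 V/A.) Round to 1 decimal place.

77.5 sabins

Summing Sᵢαᵢ: 46.816 + 6.160 + 0.189 + 62.568 → A₁ = 115.733 sabins.
Target A₂ = 0.161·468.16/0.39 = 193.266 sabins (V = 468.16 m³).
Additional absorption ΔA = 193.266 − 115.733 = 77.5 sabins.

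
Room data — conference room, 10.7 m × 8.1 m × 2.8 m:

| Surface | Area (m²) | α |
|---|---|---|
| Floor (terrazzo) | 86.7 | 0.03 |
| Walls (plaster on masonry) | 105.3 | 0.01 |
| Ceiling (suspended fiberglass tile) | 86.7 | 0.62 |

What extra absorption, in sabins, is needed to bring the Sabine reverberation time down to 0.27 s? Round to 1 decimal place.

87.3 sabins

Equivalent absorption area: A₁ = 86.7*0.03 + 105.3*0.01 + 86.7*0.62 = 57.408 m².
For T = 0.27 s, need A₂ = 0.161·V/T = 0.161·242.676/0.27 = 144.707 sabins.
Additional absorption ΔA = 144.707 − 57.408 = 87.3 sabins.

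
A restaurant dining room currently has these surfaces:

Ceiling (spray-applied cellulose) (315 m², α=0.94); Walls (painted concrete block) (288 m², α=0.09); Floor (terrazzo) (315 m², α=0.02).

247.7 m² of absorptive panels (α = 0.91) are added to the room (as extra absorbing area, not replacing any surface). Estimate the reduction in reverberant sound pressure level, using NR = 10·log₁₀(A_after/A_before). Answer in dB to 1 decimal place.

2.3 dB

Total absorption A_before = 315·0.94 + 288·0.09 + 315·0.02
  = 296.100 + 25.920 + 6.300 = 328.320 m² sabins.
Added absorption = 247.7 × 0.91 = 225.407 sabins.
A_after = 328.320 + 225.407 = 553.727 sabins.
NR = 10·log₁₀(553.727/328.320) = 2.3 dB.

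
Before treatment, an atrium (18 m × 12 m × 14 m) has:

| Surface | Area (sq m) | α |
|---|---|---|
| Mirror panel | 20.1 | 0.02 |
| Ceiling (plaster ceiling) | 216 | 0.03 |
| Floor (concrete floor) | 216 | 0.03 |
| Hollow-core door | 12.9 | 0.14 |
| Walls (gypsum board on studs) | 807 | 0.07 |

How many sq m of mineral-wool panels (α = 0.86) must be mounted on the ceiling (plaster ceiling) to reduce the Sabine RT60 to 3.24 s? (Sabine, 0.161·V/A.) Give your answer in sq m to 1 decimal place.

Equivalent absorption area: A₁ = 20.1·0.02 + 216·0.03 + 216·0.03 + 12.9·0.14 + 807·0.07 = 71.658 sq m.
V = 3024 m³. Target absorption A₂ = 0.161 × 3024 / 3.24 = 150.267 sabins.
Absorption to add: 150.267 − 71.658 = 78.609 sabins.
Net gain per sq m: Δα = 0.86 − 0.03 = 0.83.
Panel area = 78.609 / 0.83 = 94.7 sq m.

94.7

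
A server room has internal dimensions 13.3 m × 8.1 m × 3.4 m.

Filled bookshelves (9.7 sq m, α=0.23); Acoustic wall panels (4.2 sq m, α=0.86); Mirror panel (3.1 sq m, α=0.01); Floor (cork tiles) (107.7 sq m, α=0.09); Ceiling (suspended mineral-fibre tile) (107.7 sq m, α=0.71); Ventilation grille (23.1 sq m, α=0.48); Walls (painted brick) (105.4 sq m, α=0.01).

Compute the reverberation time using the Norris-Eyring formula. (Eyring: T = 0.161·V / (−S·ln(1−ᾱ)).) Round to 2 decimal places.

0.48 sec

S = Σ Sᵢ = 360.9 sq m.
Absorption A = 9.7·0.23 + 4.2·0.86 + 3.1·0.01 + 107.7·0.09 + 107.7·0.71 + 23.1·0.48 + 105.4·0.01 = 104.176 sabins.
Mean coefficient ᾱ = A/S = 0.2887.
−S·ln(1−ᾱ) = −360.9 × ln(1 − 0.2887) = 122.945.
V = 13.3 × 8.1 × 3.4 = 366.282 m³.
RT60 = 0.161 × 366.282 / 122.945 = 0.48 s.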